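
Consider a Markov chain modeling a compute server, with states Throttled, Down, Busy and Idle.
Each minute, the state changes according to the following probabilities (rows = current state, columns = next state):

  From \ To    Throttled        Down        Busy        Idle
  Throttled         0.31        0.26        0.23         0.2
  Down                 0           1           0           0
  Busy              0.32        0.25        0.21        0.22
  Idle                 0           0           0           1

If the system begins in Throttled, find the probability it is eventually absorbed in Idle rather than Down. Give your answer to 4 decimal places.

Let h(s) be the probability of absorption at Idle starting from transient state s. Then h(Idle) = 1 and h(Down) = 0. By first-step analysis:
h(Throttled) = 0.31·h(Throttled) + 0.26·0 + 0.23·h(Busy) + 0.2·1
h(Busy) = 0.32·h(Throttled) + 0.25·0 + 0.21·h(Busy) + 0.22·1
Solving: h(Throttled) = 0.4424, h(Busy) = 0.4577.
Starting from Throttled, the probability is 0.4424.

0.4424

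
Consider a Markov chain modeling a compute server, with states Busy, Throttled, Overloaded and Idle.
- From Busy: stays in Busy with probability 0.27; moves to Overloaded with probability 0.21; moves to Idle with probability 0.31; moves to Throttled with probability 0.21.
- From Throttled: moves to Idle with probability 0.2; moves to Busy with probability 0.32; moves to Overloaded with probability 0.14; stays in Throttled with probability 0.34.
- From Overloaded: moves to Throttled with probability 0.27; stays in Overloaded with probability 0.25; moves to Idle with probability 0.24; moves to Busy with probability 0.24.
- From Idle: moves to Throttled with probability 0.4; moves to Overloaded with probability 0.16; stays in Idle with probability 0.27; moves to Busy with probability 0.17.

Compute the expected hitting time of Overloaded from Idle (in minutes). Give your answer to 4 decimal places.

Let t(s) be the expected number of minutes to first reach Overloaded from state s, with t(Overloaded) = 0. Conditioning on the first minute:
t(Busy) = 1 + 0.27·t(Busy) + 0.21·t(Throttled) + 0.31·t(Idle)
t(Throttled) = 1 + 0.32·t(Busy) + 0.34·t(Throttled) + 0.2·t(Idle)
t(Idle) = 1 + 0.17·t(Busy) + 0.4·t(Throttled) + 0.27·t(Idle)
Solving: t(Busy) = 5.6912, t(Throttled) = 6.1049, t(Idle) = 6.0404.
Expected minutes from Idle to Overloaded: 6.0404.

6.0404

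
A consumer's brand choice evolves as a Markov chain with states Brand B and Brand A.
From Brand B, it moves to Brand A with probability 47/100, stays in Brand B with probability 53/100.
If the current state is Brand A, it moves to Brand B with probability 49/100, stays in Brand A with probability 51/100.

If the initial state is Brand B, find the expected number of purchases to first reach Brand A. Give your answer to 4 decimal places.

2.1277

Let t(s) be the expected number of purchases to first reach Brand A from state s, with t(Brand A) = 0. Conditioning on the first purchase:
t(Brand B) = 1 + 0.53·t(Brand B)
Solving: t(Brand B) = 2.1277.
Expected purchases from Brand B to Brand A: 2.1277.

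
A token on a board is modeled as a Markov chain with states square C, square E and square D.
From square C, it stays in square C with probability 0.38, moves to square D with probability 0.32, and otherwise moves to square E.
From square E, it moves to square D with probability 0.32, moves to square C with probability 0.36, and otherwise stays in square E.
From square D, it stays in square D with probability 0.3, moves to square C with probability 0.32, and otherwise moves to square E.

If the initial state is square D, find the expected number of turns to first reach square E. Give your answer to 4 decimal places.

Let t(s) be the expected number of turns to first reach square E from state s, with t(square E) = 0. Conditioning on the first turn:
t(square C) = 1 + 0.38·t(square C) + 0.32·t(square D)
t(square D) = 1 + 0.32·t(square C) + 0.3·t(square D)
Solving: t(square C) = 3.0760, t(square D) = 2.8347.
Expected turns from square D to square E: 2.8347.

2.8347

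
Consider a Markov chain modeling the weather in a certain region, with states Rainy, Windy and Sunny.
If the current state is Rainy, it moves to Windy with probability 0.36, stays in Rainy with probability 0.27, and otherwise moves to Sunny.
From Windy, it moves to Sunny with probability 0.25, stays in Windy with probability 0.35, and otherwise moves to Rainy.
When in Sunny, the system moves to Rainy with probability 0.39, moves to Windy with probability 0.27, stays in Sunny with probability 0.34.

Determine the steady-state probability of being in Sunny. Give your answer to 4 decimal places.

Let the stationary distribution be π with π = πP and π_1 + π_2 + π_3 = 1.
π_1 = 0.27·π_1 + 0.4·π_2 + 0.39·π_3
π_2 = 0.36·π_1 + 0.35·π_2 + 0.27·π_3
Solving with the normalization constraint gives π = (0.3511, 0.3278, 0.3210).
So the stationary probability of Sunny is 0.3210.

0.3210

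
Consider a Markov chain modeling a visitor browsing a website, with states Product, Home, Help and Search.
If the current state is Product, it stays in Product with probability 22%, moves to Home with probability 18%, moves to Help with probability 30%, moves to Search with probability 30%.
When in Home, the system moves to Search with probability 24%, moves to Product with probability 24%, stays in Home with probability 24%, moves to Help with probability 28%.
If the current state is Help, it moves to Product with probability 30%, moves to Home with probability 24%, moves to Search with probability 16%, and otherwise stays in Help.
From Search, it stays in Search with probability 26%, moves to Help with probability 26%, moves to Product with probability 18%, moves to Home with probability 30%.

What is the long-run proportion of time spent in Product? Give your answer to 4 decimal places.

0.2382

Let the stationary distribution be π with π = πP and π_1 + π_2 + π_3 + π_4 = 1.
π_1 = 0.22·π_1 + 0.24·π_2 + 0.3·π_3 + 0.18·π_4
π_2 = 0.18·π_1 + 0.24·π_2 + 0.24·π_3 + 0.3·π_4
π_3 = 0.3·π_1 + 0.28·π_2 + 0.3·π_3 + 0.26·π_4
Solving with the normalization constraint gives π = (0.2382, 0.2399, 0.2858, 0.2362).
So the stationary probability of Product is 0.2382.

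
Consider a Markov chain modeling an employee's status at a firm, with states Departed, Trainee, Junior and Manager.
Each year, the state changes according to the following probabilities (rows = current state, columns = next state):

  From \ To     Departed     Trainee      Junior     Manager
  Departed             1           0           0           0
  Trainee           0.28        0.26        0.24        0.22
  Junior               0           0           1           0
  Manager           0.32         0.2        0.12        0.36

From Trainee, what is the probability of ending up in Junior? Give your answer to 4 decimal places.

0.4190

Let h(s) be the probability of absorption at Junior starting from transient state s. Then h(Junior) = 1 and h(Departed) = 0. By first-step analysis:
h(Trainee) = 0.28·0 + 0.26·h(Trainee) + 0.24·1 + 0.22·h(Manager)
h(Manager) = 0.32·0 + 0.2·h(Trainee) + 0.12·1 + 0.36·h(Manager)
Solving: h(Trainee) = 0.4190, h(Manager) = 0.3184.
Starting from Trainee, the probability is 0.4190.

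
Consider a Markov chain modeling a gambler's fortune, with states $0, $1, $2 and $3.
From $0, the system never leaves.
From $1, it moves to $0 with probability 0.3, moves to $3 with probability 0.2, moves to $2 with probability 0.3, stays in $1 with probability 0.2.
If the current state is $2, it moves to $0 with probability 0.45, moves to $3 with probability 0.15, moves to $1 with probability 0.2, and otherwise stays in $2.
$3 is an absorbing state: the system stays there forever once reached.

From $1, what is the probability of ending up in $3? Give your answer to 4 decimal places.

0.3534

Let h(s) be the probability of absorption at $3 starting from transient state s. Then h($3) = 1 and h($0) = 0. By first-step analysis:
h($1) = 0.3·0 + 0.2·h($1) + 0.3·h($2) + 0.2·1
h($2) = 0.45·0 + 0.2·h($1) + 0.2·h($2) + 0.15·1
Solving: h($1) = 0.3534, h($2) = 0.2759.
Starting from $1, the probability is 0.3534.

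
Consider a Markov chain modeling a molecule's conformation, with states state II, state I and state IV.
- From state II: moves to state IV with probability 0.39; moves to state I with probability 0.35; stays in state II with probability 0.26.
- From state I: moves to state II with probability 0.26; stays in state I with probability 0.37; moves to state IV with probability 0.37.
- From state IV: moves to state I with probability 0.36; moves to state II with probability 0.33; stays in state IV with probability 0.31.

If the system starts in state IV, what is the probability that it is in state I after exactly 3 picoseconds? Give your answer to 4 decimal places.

0.3608

Propagate the distribution vector 3 picoseconds from state IV.
After 0 picoseconds: (0.0000, 0.0000, 1.0000)
After 1 picosecond: (0.3300, 0.3600, 0.3100)
After 2 picoseconds: (0.2817, 0.3603, 0.3580)
After 3 picoseconds: (0.2851, 0.3608, 0.3542)
P(in state I after 3 picoseconds) = 0.3608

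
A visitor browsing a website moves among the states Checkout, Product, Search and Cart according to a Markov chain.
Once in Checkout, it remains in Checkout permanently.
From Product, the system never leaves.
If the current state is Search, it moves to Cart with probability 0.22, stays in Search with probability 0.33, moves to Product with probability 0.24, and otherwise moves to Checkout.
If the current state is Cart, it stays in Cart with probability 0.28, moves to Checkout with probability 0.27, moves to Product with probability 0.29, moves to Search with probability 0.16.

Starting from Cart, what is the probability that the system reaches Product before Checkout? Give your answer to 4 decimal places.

0.5203

Let h(s) be the probability of absorption at Product starting from transient state s. Then h(Product) = 1 and h(Checkout) = 0. By first-step analysis:
h(Search) = 0.21·0 + 0.24·1 + 0.33·h(Search) + 0.22·h(Cart)
h(Cart) = 0.27·0 + 0.29·1 + 0.16·h(Search) + 0.28·h(Cart)
Solving: h(Search) = 0.5291, h(Cart) = 0.5203.
Starting from Cart, the probability is 0.5203.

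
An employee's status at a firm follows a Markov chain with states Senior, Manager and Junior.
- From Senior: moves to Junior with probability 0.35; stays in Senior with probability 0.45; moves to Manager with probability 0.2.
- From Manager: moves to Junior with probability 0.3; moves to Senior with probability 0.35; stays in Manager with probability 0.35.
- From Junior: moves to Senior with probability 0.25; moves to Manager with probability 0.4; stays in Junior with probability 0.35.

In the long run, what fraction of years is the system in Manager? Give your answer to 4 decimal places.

0.3140

Let the stationary distribution be π with π = πP and π_1 + π_2 + π_3 = 1.
π_1 = 0.45·π_1 + 0.35·π_2 + 0.25·π_3
π_2 = 0.2·π_1 + 0.35·π_2 + 0.4·π_3
Solving with the normalization constraint gives π = (0.3517, 0.3140, 0.3343).
So the stationary probability of Manager is 0.3140.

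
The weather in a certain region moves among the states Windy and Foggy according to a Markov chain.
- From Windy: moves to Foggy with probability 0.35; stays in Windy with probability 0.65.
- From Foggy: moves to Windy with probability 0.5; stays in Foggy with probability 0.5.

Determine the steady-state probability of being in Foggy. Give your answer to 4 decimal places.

Let the stationary distribution be π with π = πP and π_1 + π_2 = 1.
π_1 = 0.65·π_1 + 0.5·π_2
Solving with the normalization constraint gives π = (0.5882, 0.4118).
So the stationary probability of Foggy is 0.4118.

0.4118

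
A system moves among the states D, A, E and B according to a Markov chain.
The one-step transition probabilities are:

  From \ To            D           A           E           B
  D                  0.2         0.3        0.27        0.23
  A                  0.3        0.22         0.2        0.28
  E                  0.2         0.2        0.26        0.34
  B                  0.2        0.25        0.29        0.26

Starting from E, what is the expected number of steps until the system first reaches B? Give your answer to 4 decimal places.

3.3124

Let t(s) be the expected number of steps to first reach B from state s, with t(B) = 0. Conditioning on the first step:
t(D) = 1 + 0.2·t(D) + 0.3·t(A) + 0.27·t(E)
t(A) = 1 + 0.3·t(D) + 0.22·t(A) + 0.2·t(E)
t(E) = 1 + 0.2·t(D) + 0.2·t(A) + 0.26·t(E)
Solving: t(D) = 3.7010, t(A) = 3.5548, t(E) = 3.3124.
Expected steps from E to B: 3.3124.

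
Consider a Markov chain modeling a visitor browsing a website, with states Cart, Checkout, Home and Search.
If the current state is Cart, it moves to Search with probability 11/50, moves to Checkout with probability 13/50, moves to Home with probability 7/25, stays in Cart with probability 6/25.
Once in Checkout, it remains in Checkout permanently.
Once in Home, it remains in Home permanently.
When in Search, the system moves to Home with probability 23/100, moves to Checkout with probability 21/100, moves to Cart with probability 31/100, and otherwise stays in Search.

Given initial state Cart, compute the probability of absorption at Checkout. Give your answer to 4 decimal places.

Let h(s) be the probability of absorption at Checkout starting from transient state s. Then h(Checkout) = 1 and h(Home) = 0. By first-step analysis:
h(Cart) = 0.24·h(Cart) + 0.26·1 + 0.28·0 + 0.22·h(Search)
h(Search) = 0.31·h(Cart) + 0.21·1 + 0.23·0 + 0.25·h(Search)
Solving: h(Cart) = 0.4807, h(Search) = 0.4787.
Starting from Cart, the probability is 0.4807.

0.4807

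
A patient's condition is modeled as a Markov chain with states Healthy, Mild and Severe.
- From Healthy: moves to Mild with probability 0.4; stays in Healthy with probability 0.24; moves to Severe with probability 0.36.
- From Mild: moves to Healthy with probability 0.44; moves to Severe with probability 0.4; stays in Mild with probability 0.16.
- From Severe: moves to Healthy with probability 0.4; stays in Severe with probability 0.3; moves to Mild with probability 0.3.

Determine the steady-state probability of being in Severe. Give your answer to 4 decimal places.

Let the stationary distribution be π with π = πP and π_1 + π_2 + π_3 = 1.
π_1 = 0.24·π_1 + 0.44·π_2 + 0.4·π_3
π_2 = 0.4·π_1 + 0.16·π_2 + 0.3·π_3
Solving with the normalization constraint gives π = (0.3550, 0.2943, 0.3507).
So the stationary probability of Severe is 0.3507.

0.3507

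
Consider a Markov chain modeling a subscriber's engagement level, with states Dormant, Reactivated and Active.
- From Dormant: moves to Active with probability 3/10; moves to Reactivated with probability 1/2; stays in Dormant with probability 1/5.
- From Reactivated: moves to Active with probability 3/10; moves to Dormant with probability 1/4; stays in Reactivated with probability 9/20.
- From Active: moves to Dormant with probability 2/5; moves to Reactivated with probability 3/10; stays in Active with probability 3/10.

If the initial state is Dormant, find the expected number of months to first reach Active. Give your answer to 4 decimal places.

3.3333

Let t(s) be the expected number of months to first reach Active from state s, with t(Active) = 0. Conditioning on the first month:
t(Dormant) = 1 + 0.2·t(Dormant) + 0.5·t(Reactivated)
t(Reactivated) = 1 + 0.25·t(Dormant) + 0.45·t(Reactivated)
Solving: t(Dormant) = 3.3333, t(Reactivated) = 3.3333.
Expected months from Dormant to Active: 3.3333.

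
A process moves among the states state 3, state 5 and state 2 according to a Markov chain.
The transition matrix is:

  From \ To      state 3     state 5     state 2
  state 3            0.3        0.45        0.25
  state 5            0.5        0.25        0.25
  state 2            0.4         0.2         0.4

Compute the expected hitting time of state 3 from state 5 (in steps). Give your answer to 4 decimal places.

Let t(s) be the expected number of steps to first reach state 3 from state s, with t(state 3) = 0. Conditioning on the first step:
t(state 5) = 1 + 0.25·t(state 5) + 0.25·t(state 2)
t(state 2) = 1 + 0.2·t(state 5) + 0.4·t(state 2)
Solving: t(state 5) = 2.1250, t(state 2) = 2.3750.
Expected steps from state 5 to state 3: 2.1250.

2.1250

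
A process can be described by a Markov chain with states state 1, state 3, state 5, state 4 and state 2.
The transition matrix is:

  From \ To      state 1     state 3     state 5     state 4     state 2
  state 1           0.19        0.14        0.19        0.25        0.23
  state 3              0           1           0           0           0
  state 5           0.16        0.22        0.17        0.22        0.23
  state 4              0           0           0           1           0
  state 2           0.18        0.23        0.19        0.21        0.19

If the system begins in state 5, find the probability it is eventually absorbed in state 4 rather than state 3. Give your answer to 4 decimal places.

0.5165

Let h(s) be the probability of absorption at state 4 starting from transient state s. Then h(state 4) = 1 and h(state 3) = 0. By first-step analysis:
h(state 1) = 0.19·h(state 1) + 0.14·0 + 0.19·h(state 5) + 0.25·1 + 0.23·h(state 2)
h(state 5) = 0.16·h(state 1) + 0.22·0 + 0.17·h(state 5) + 0.22·1 + 0.23·h(state 2)
h(state 2) = 0.18·h(state 1) + 0.23·0 + 0.19·h(state 5) + 0.21·1 + 0.19·h(state 2)
Solving: h(state 1) = 0.5740, h(state 5) = 0.5165, h(state 2) = 0.5080.
Starting from state 5, the probability is 0.5165.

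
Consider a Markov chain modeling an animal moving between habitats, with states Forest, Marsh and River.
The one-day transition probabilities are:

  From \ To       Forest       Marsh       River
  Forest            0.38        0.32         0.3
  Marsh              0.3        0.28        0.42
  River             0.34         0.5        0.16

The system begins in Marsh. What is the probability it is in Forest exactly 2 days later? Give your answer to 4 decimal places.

0.3408

Sum over the intermediate state after 1 day:
P = P(Marsh→Forest)·P(Forest→Forest) + P(Marsh→Marsh)·P(Marsh→Forest) + P(Marsh→River)·P(River→Forest)
  = 0.3×0.38 + 0.28×0.3 + 0.42×0.34
  = 0.1140 + 0.0840 + 0.1428 = 0.3408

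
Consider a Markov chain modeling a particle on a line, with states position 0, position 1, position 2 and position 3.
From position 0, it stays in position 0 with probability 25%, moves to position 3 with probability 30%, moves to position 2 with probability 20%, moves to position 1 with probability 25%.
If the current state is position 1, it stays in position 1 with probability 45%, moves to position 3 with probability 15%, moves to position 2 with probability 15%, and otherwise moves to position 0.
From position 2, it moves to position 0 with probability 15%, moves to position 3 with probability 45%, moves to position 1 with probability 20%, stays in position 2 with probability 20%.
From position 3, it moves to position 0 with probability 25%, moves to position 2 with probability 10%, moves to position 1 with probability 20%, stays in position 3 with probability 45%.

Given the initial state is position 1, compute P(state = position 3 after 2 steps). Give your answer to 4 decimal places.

0.2775

Propagate the distribution vector 2 steps from position 1.
After 0 steps: (0.0000, 1.0000, 0.0000, 0.0000)
After 1 step: (0.2500, 0.4500, 0.1500, 0.1500)
After 2 steps: (0.2350, 0.3250, 0.1625, 0.2775)
P(in position 3 after 2 steps) = 0.2775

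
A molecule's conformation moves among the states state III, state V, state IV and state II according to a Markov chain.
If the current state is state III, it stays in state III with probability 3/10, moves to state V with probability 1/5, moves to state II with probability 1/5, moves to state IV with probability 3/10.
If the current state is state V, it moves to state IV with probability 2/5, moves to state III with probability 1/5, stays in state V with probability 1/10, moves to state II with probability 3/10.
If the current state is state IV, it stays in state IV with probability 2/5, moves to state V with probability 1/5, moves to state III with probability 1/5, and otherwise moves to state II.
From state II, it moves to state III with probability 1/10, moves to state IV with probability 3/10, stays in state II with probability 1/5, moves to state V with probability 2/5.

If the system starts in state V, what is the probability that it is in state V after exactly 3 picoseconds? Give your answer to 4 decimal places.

Propagate the distribution vector 3 picoseconds from state V.
After 0 picoseconds: (0.0000, 1.0000, 0.0000, 0.0000)
After 1 picosecond: (0.2000, 0.1000, 0.4000, 0.3000)
After 2 picoseconds: (0.1900, 0.2500, 0.3500, 0.2100)
After 3 picoseconds: (0.1980, 0.2170, 0.3600, 0.2250)
P(in state V after 3 picoseconds) = 0.2170

0.2170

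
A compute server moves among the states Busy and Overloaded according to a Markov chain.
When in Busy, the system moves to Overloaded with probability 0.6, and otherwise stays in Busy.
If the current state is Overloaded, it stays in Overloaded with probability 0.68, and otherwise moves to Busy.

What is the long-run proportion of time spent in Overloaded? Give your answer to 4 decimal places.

Let the stationary distribution be π with π = πP and π_1 + π_2 = 1.
π_1 = 0.4·π_1 + 0.32·π_2
Solving with the normalization constraint gives π = (0.3478, 0.6522).
So the stationary probability of Overloaded is 0.6522.

0.6522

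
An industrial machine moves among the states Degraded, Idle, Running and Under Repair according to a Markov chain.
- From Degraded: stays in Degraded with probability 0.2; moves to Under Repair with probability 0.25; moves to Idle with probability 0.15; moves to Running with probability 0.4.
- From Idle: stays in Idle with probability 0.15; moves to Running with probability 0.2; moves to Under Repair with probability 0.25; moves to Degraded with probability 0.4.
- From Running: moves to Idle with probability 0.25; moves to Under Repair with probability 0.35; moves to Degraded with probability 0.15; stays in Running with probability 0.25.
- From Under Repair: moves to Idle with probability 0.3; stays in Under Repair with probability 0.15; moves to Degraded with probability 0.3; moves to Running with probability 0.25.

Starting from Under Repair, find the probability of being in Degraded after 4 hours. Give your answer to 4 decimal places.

0.2546

Propagate the distribution vector 4 hours from Under Repair.
After 0 hours: (0.0000, 0.0000, 0.0000, 1.0000)
After 1 hour: (0.3000, 0.3000, 0.2500, 0.1500)
After 2 hours: (0.2625, 0.1975, 0.2800, 0.2600)
After 3 hours: (0.2515, 0.2170, 0.2795, 0.2520)
After 4 hours: (0.2546, 0.2158, 0.2769, 0.2528)
P(in Degraded after 4 hours) = 0.2546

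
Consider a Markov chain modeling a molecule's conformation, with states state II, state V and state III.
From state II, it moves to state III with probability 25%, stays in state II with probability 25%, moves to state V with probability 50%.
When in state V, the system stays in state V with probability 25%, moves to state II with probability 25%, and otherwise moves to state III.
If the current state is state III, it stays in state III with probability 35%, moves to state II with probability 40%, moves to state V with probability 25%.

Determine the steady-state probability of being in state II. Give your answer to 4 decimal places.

Let the stationary distribution be π with π = πP and π_1 + π_2 + π_3 = 1.
π_1 = 0.25·π_1 + 0.25·π_2 + 0.4·π_3
π_2 = 0.5·π_1 + 0.25·π_2 + 0.25·π_3
Solving with the normalization constraint gives π = (0.3053, 0.3263, 0.3684).
So the stationary probability of state II is 0.3053.

0.3053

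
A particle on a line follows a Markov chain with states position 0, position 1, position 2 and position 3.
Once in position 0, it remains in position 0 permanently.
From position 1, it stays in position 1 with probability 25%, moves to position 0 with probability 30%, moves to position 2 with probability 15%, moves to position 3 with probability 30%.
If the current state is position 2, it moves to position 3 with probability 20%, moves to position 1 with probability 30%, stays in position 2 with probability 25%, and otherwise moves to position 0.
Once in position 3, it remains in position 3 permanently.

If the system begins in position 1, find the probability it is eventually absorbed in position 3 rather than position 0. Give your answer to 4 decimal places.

Let h(s) be the probability of absorption at position 3 starting from transient state s. Then h(position 3) = 1 and h(position 0) = 0. By first-step analysis:
h(position 1) = 0.3·0 + 0.25·h(position 1) + 0.15·h(position 2) + 0.3·1
h(position 2) = 0.25·0 + 0.3·h(position 1) + 0.25·h(position 2) + 0.2·1
Solving: h(position 1) = 0.4928, h(position 2) = 0.4638.
Starting from position 1, the probability is 0.4928.

0.4928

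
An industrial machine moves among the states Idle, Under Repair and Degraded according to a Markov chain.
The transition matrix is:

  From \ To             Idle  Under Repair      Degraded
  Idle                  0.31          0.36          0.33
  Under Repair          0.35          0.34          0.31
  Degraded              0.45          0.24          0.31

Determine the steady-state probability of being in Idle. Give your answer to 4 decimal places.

Let the stationary distribution be π with π = πP and π_1 + π_2 + π_3 = 1.
π_1 = 0.31·π_1 + 0.35·π_2 + 0.45·π_3
π_2 = 0.36·π_1 + 0.34·π_2 + 0.24·π_3
Solving with the normalization constraint gives π = (0.3671, 0.3156, 0.3173).
So the stationary probability of Idle is 0.3671.

0.3671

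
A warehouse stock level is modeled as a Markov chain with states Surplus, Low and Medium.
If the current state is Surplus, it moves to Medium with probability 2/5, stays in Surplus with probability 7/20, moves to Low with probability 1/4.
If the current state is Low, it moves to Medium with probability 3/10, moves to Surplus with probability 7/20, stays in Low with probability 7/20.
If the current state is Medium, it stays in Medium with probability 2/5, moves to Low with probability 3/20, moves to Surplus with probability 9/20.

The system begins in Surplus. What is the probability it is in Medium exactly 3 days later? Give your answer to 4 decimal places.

0.3765

Propagate the distribution vector 3 days from Surplus.
After 0 days: (1.0000, 0.0000, 0.0000)
After 1 day: (0.3500, 0.2500, 0.4000)
After 2 days: (0.3900, 0.2350, 0.3750)
After 3 days: (0.3875, 0.2360, 0.3765)
P(in Medium after 3 days) = 0.3765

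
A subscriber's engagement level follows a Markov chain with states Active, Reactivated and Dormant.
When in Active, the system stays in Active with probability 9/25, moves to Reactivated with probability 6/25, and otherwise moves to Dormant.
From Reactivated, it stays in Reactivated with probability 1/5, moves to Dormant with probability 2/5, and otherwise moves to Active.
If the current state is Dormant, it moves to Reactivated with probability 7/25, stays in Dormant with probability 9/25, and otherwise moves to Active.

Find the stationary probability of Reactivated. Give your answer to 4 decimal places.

Let the stationary distribution be π with π = πP and π_1 + π_2 + π_3 = 1.
π_1 = 0.36·π_1 + 0.4·π_2 + 0.36·π_3
π_2 = 0.24·π_1 + 0.2·π_2 + 0.28·π_3
Solving with the normalization constraint gives π = (0.3698, 0.2456, 0.3846).
So the stationary probability of Reactivated is 0.2456.

0.2456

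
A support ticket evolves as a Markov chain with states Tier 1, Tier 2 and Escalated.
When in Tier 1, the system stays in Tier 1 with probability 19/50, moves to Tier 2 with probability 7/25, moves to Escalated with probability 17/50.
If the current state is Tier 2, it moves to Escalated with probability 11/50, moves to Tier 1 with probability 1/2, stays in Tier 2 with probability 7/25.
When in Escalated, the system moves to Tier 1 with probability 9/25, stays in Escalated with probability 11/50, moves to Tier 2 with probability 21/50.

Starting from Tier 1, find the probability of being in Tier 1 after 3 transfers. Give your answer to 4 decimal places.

Propagate the distribution vector 3 transfers from Tier 1.
After 0 transfers: (1.0000, 0.0000, 0.0000)
After 1 transfer: (0.3800, 0.2800, 0.3400)
After 2 transfers: (0.4068, 0.3276, 0.2656)
After 3 transfers: (0.4140, 0.3172, 0.2688)
P(in Tier 1 after 3 transfers) = 0.4140

0.4140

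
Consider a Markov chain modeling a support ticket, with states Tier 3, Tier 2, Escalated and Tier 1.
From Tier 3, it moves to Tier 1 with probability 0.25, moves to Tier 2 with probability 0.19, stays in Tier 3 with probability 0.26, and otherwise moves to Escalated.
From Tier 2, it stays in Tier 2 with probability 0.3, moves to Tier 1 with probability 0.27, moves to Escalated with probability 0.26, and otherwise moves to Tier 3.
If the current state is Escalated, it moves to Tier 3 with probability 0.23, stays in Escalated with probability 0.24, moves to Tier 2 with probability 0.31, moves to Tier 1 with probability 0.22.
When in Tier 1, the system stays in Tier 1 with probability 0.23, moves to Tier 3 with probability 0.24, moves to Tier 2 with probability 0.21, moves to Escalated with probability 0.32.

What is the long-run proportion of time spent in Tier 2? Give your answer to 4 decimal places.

Let the stationary distribution be π with π = πP and π_1 + π_2 + π_3 + π_4 = 1.
π_1 = 0.26·π_1 + 0.17·π_2 + 0.23·π_3 + 0.24·π_4
π_2 = 0.19·π_1 + 0.3·π_2 + 0.31·π_3 + 0.21·π_4
π_3 = 0.3·π_1 + 0.26·π_2 + 0.24·π_3 + 0.32·π_4
Solving with the normalization constraint gives π = (0.2237, 0.2564, 0.2779, 0.2420).
So the stationary probability of Tier 2 is 0.2564.

0.2564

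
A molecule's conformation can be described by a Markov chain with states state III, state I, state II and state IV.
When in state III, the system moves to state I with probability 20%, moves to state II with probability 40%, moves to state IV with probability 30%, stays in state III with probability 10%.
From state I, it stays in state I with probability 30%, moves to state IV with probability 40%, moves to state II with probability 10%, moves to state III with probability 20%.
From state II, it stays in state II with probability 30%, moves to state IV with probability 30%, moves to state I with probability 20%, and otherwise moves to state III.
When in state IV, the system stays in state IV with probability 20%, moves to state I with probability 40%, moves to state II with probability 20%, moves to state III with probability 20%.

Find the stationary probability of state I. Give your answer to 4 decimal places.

Let the stationary distribution be π with π = πP and π_1 + π_2 + π_3 + π_4 = 1.
π_1 = 0.1·π_1 + 0.2·π_2 + 0.2·π_3 + 0.2·π_4
π_2 = 0.2·π_1 + 0.3·π_2 + 0.2·π_3 + 0.4·π_4
π_3 = 0.4·π_1 + 0.1·π_2 + 0.3·π_3 + 0.2·π_4
Solving with the normalization constraint gives π = (0.1818, 0.2887, 0.2306, 0.2990).
So the stationary probability of state I is 0.2887.

0.2887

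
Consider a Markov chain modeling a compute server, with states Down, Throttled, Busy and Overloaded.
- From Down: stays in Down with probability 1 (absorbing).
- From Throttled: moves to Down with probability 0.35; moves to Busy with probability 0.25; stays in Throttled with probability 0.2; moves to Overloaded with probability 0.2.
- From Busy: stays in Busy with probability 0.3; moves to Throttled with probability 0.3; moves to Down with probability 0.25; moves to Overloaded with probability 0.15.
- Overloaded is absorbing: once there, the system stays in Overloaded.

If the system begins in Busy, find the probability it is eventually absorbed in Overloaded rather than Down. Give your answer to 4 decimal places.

Let h(s) be the probability of absorption at Overloaded starting from transient state s. Then h(Overloaded) = 1 and h(Down) = 0. By first-step analysis:
h(Throttled) = 0.35·0 + 0.2·h(Throttled) + 0.25·h(Busy) + 0.2·1
h(Busy) = 0.25·0 + 0.3·h(Throttled) + 0.3·h(Busy) + 0.15·1
Solving: h(Throttled) = 0.3660, h(Busy) = 0.3711.
Starting from Busy, the probability is 0.3711.

0.3711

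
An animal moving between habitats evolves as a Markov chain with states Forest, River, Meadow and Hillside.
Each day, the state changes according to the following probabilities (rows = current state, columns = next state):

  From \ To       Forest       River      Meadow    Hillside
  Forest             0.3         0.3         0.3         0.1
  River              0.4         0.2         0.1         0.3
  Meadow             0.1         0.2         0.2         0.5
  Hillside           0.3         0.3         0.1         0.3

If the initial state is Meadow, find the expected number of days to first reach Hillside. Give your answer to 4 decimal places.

Let t(s) be the expected number of days to first reach Hillside from state s, with t(Hillside) = 0. Conditioning on the first day:
t(Forest) = 1 + 0.3·t(Forest) + 0.3·t(River) + 0.3·t(Meadow)
t(River) = 1 + 0.4·t(Forest) + 0.2·t(River) + 0.1·t(Meadow)
t(Meadow) = 1 + 0.1·t(Forest) + 0.2·t(River) + 0.2·t(Meadow)
Solving: t(Forest) = 4.1463, t(River) = 3.6585, t(Meadow) = 2.6829.
Expected days from Meadow to Hillside: 2.6829.

2.6829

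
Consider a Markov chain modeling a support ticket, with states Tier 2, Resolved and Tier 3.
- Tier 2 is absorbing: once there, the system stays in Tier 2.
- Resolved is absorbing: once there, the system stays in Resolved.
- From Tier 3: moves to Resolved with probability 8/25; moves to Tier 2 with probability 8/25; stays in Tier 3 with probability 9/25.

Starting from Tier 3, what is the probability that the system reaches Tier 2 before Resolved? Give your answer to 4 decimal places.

0.5000

Let h(s) be the probability of absorption at Tier 2 starting from transient state s. Then h(Tier 2) = 1 and h(Resolved) = 0. By first-step analysis:
h(Tier 3) = 0.32·1 + 0.32·0 + 0.36·h(Tier 3)
Solving: h(Tier 3) = 0.5000.
Starting from Tier 3, the probability is 0.5000.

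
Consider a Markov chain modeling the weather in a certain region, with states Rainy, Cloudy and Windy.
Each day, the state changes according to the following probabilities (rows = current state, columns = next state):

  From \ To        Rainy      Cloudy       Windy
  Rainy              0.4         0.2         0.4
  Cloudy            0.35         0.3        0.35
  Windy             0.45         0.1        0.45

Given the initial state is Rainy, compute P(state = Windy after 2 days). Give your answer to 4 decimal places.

0.4100

Sum over the intermediate state after 1 day:
P = P(Rainy→Rainy)·P(Rainy→Windy) + P(Rainy→Cloudy)·P(Cloudy→Windy) + P(Rainy→Windy)·P(Windy→Windy)
  = 0.4×0.4 + 0.2×0.35 + 0.4×0.45
  = 0.1600 + 0.0700 + 0.1800 = 0.4100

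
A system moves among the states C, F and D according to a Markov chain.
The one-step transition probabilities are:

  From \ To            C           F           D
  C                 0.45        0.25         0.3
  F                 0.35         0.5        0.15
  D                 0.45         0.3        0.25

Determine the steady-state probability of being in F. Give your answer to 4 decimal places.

0.3491

Let the stationary distribution be π with π = πP and π_1 + π_2 + π_3 = 1.
π_1 = 0.45·π_1 + 0.35·π_2 + 0.45·π_3
π_2 = 0.25·π_1 + 0.5·π_2 + 0.3·π_3
Solving with the normalization constraint gives π = (0.4151, 0.3491, 0.2358).
So the stationary probability of F is 0.3491.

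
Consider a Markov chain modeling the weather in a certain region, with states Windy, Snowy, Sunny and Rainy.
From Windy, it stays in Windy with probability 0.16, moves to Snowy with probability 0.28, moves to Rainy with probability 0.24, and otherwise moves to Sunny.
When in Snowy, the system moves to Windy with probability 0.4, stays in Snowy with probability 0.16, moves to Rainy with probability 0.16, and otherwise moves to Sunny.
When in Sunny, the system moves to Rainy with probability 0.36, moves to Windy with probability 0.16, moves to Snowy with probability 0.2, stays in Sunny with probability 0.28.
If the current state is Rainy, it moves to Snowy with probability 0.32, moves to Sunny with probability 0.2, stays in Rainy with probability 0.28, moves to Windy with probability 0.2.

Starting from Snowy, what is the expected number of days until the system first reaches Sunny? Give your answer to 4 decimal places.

3.6375

Let t(s) be the expected number of days to first reach Sunny from state s, with t(Sunny) = 0. Conditioning on the first day:
t(Windy) = 1 + 0.16·t(Windy) + 0.28·t(Snowy) + 0.24·t(Rainy)
t(Snowy) = 1 + 0.4·t(Windy) + 0.16·t(Snowy) + 0.16·t(Rainy)
t(Rainy) = 1 + 0.2·t(Windy) + 0.32·t(Snowy) + 0.28·t(Rainy)
Solving: t(Windy) = 3.5429, t(Snowy) = 3.6375, t(Rainy) = 3.9897.
Expected days from Snowy to Sunny: 3.6375.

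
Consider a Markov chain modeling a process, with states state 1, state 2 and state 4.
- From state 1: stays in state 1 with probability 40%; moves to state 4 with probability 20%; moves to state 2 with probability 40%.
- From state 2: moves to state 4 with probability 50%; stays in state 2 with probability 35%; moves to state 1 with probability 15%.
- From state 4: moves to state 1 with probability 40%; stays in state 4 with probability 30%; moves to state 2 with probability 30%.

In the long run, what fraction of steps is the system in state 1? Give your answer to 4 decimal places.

Let the stationary distribution be π with π = πP and π_1 + π_2 + π_3 = 1.
π_1 = 0.4·π_1 + 0.15·π_2 + 0.4·π_3
π_2 = 0.4·π_1 + 0.35·π_2 + 0.3·π_3
Solving with the normalization constraint gives π = (0.3128, 0.3487, 0.3385).
So the stationary probability of state 1 is 0.3128.

0.3128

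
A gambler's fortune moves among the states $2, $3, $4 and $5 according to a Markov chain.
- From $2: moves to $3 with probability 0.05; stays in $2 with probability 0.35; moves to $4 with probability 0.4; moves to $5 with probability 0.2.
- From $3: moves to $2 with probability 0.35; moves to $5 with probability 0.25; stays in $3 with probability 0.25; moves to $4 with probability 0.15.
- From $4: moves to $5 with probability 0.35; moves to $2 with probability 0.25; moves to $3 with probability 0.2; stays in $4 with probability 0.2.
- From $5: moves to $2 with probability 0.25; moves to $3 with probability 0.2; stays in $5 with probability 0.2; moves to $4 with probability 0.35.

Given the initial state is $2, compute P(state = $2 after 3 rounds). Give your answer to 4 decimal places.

0.2940

Propagate the distribution vector 3 rounds from $2.
After 0 rounds: (1.0000, 0.0000, 0.0000, 0.0000)
After 1 round: (0.3500, 0.0500, 0.4000, 0.2000)
After 2 rounds: (0.2900, 0.1500, 0.2975, 0.2625)
After 3 rounds: (0.2940, 0.1640, 0.2899, 0.2521)
P(in $2 after 3 rounds) = 0.2940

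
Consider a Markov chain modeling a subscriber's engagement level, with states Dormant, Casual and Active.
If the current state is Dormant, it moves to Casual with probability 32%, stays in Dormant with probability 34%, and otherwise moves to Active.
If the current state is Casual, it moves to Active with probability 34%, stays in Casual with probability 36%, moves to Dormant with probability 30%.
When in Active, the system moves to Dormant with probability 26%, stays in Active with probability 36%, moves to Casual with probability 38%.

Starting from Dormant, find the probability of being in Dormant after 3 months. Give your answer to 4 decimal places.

0.2981

Propagate the distribution vector 3 months from Dormant.
After 0 months: (1.0000, 0.0000, 0.0000)
After 1 month: (0.3400, 0.3200, 0.3400)
After 2 months: (0.3000, 0.3532, 0.3468)
After 3 months: (0.2981, 0.3549, 0.3469)
P(in Dormant after 3 months) = 0.2981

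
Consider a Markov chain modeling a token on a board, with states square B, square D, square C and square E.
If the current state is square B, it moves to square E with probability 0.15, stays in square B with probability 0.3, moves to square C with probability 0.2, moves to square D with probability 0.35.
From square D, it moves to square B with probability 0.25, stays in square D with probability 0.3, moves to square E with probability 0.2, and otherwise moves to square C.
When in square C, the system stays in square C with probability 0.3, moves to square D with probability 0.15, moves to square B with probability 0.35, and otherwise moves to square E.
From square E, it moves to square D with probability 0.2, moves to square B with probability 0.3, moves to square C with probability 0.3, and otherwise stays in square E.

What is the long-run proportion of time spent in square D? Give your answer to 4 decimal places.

Let the stationary distribution be π with π = πP and π_1 + π_2 + π_3 + π_4 = 1.
π_1 = 0.3·π_1 + 0.25·π_2 + 0.35·π_3 + 0.3·π_4
π_2 = 0.35·π_1 + 0.3·π_2 + 0.15·π_3 + 0.2·π_4
π_3 = 0.2·π_1 + 0.25·π_2 + 0.3·π_3 + 0.3·π_4
Solving with the normalization constraint gives π = (0.3000, 0.2579, 0.2571, 0.1850).
So the stationary probability of square D is 0.2579.

0.2579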